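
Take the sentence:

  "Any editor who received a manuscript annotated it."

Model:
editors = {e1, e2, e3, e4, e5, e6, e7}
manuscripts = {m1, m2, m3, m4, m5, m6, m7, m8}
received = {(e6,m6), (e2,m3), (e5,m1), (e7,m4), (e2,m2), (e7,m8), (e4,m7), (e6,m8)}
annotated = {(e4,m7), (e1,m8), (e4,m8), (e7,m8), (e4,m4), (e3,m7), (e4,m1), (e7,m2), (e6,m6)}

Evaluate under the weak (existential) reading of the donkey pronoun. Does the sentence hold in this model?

"it" takes "a manuscript" as antecedent — a donkey pronoun bound across the clause boundary.
Weak reading: every editor e with some received-manuscript has at least one received-manuscript m such that annotated(e,m).
Per editor: e2:✗  e4:✓  e5:✗  e6:✓  e7:✓
e2 has no witness among its received-manuscripts.

False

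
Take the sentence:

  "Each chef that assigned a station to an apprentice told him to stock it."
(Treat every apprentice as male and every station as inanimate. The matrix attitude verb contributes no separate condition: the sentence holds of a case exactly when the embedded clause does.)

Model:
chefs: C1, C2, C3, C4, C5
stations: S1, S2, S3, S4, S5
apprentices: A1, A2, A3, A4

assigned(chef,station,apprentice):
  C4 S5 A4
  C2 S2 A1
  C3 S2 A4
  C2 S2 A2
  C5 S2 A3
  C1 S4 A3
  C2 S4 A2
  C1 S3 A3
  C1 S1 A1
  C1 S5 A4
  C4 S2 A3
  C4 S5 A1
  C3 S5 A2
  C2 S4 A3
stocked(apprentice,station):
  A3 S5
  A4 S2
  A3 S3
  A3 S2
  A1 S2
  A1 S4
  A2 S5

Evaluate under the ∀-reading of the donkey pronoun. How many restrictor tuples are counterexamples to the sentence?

8

"him" takes "an apprentice" as antecedent and "it" takes "a station"; both are donkey pronouns co-varying with the restrictor.
Strong reading: for every (c,s,a) with assigned(c,s,a), stocked(a,s).
Restrictor triples: (C1,S1,A1)→stocked(A1,S1) ✗  (C1,S3,A3)→stocked(A3,S3) ✓  (C1,S4,A3)→stocked(A3,S4) ✗  (C1,S5,A4)→stocked(A4,S5) ✗  (C2,S2,A1)→stocked(A1,S2) ✓  (C2,S2,A2)→stocked(A2,S2) ✗  (C2,S4,A2)→stocked(A2,S4) ✗  (C2,S4,A3)→stocked(A3,S4) ✗  (C3,S2,A4)→stocked(A4,S2) ✓  (C3,S5,A2)→stocked(A2,S5) ✓  (C4,S2,A3)→stocked(A3,S2) ✓  (C4,S5,A1)→stocked(A1,S5) ✗  (C4,S5,A4)→stocked(A4,S5) ✗  (C5,S2,A3)→stocked(A3,S2) ✓
Counterexamples (restrictor triples failing the scope): 8.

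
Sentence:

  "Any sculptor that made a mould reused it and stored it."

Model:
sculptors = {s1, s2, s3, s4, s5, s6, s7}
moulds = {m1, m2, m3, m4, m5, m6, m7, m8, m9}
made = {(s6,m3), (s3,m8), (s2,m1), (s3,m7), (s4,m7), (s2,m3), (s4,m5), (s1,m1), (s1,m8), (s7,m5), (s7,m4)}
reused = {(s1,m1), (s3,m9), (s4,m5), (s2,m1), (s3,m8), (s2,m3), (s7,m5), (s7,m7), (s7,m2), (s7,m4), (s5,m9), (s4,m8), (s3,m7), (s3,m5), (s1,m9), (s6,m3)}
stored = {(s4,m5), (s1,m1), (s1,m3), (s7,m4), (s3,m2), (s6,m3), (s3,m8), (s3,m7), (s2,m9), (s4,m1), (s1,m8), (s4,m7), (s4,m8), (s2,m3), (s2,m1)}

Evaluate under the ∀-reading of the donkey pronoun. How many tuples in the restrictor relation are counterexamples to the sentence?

3

"it" takes "a mould" as antecedent — a donkey pronoun bound across the clause boundary.
Strong reading: for every (s,m) with made(s,m), reused(s,m) ∧ stored(s,m).
Restrictor pairs: (s1,m1) ✓  (s1,m8) ✗  (s2,m1) ✓  (s2,m3) ✓  (s3,m7) ✓  (s3,m8) ✓  (s4,m5) ✓  (s4,m7) ✗  (s6,m3) ✓  (s7,m4) ✓  (s7,m5) ✗
Counterexamples (restrictor pairs failing the scope): 3.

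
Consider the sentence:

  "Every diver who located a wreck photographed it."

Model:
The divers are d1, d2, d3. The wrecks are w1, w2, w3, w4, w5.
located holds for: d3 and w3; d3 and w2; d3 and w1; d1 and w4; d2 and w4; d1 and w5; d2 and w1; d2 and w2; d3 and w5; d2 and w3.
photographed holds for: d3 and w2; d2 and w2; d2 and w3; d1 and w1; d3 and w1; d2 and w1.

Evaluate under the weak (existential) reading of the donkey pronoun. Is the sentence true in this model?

"it" takes "a wreck" as antecedent — a donkey pronoun bound across the clause boundary.
Weak reading: every diver d with some located-wreck has at least one located-wreck w such that photographed(d,w).
Per diver: d1:✗  d2:✓  d3:✓
d1 has no witness among its located-wrecks.

False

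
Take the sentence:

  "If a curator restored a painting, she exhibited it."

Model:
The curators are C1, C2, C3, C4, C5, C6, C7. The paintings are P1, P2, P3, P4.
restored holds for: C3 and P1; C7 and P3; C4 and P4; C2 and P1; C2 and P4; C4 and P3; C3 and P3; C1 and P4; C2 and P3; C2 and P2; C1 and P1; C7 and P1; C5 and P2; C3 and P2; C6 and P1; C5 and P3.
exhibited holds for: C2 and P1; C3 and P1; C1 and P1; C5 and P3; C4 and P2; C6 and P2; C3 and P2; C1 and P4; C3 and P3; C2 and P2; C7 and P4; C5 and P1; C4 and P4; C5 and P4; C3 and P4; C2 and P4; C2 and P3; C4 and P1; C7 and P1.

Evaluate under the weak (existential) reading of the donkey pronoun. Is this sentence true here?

False

"it" takes "a painting" as antecedent — a donkey pronoun bound across the clause boundary.
Weak reading: every curator c with some restored-painting has at least one restored-painting p such that exhibited(c,p).
Per curator: C1:✓  C2:✓  C3:✓  C4:✓  C5:✓  C6:✗  C7:✓
C6 has no witness among its restored-paintings.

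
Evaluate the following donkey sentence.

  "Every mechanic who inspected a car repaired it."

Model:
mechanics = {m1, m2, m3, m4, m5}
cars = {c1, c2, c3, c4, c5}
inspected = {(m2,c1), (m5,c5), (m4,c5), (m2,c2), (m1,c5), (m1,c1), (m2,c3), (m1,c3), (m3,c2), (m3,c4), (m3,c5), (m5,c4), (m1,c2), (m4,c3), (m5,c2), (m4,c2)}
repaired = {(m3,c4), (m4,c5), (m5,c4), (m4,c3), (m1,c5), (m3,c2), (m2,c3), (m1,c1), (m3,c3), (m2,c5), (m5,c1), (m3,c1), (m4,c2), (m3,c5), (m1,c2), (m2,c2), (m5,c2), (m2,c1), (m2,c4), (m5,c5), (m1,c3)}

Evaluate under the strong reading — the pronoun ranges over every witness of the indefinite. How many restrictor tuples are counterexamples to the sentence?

"it" takes "a car" as antecedent — a donkey pronoun bound across the clause boundary.
Strong reading: for every (m,c) with inspected(m,c), repaired(m,c).
Restrictor pairs: (m1,c1) ✓  (m1,c2) ✓  (m1,c3) ✓  (m1,c5) ✓  (m2,c1) ✓  (m2,c2) ✓  (m2,c3) ✓  (m3,c2) ✓  (m3,c4) ✓  (m3,c5) ✓  (m4,c2) ✓  (m4,c3) ✓  (m4,c5) ✓  (m5,c2) ✓  (m5,c4) ✓  (m5,c5) ✓
Counterexamples (restrictor pairs failing the scope): 0.

0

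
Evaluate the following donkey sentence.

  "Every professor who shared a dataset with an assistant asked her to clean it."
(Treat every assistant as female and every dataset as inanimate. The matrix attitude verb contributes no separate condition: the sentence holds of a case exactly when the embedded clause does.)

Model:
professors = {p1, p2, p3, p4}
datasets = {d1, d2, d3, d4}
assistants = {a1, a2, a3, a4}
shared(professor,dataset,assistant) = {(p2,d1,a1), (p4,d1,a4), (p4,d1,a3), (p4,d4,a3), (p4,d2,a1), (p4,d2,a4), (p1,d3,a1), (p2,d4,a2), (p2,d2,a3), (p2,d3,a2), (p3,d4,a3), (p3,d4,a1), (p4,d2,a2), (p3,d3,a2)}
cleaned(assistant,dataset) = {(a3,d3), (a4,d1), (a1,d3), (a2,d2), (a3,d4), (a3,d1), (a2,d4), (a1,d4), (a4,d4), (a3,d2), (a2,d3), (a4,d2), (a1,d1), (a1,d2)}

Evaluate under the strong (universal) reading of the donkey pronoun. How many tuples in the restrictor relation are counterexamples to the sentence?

"her" takes "an assistant" as antecedent and "it" takes "a dataset"; both are donkey pronouns co-varying with the restrictor.
Strong reading: for every (p,d,a) with shared(p,d,a), cleaned(a,d).
Restrictor triples: (p1,d3,a1)→cleaned(a1,d3) ✓  (p2,d1,a1)→cleaned(a1,d1) ✓  (p2,d2,a3)→cleaned(a3,d2) ✓  (p2,d3,a2)→cleaned(a2,d3) ✓  (p2,d4,a2)→cleaned(a2,d4) ✓  (p3,d3,a2)→cleaned(a2,d3) ✓  (p3,d4,a1)→cleaned(a1,d4) ✓  (p3,d4,a3)→cleaned(a3,d4) ✓  (p4,d1,a3)→cleaned(a3,d1) ✓  (p4,d1,a4)→cleaned(a4,d1) ✓  (p4,d2,a1)→cleaned(a1,d2) ✓  (p4,d2,a2)→cleaned(a2,d2) ✓  (p4,d2,a4)→cleaned(a4,d2) ✓  (p4,d4,a3)→cleaned(a3,d4) ✓
Counterexamples (restrictor triples failing the scope): 0.

0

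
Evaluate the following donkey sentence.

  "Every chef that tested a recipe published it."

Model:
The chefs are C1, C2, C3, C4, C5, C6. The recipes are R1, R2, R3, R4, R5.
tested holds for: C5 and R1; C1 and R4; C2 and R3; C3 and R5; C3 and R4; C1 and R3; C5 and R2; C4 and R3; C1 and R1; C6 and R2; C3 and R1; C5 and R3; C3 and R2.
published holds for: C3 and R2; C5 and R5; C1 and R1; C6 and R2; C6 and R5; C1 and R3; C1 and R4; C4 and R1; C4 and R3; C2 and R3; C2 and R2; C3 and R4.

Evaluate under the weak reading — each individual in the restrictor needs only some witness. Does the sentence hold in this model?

False

"it" takes "a recipe" as antecedent — a donkey pronoun bound across the clause boundary.
Weak reading: every chef c with some tested-recipe has at least one tested-recipe r such that published(c,r).
Per chef: C1:✓  C2:✓  C3:✓  C4:✓  C5:✗  C6:✓
C5 has no witness among its tested-recipes.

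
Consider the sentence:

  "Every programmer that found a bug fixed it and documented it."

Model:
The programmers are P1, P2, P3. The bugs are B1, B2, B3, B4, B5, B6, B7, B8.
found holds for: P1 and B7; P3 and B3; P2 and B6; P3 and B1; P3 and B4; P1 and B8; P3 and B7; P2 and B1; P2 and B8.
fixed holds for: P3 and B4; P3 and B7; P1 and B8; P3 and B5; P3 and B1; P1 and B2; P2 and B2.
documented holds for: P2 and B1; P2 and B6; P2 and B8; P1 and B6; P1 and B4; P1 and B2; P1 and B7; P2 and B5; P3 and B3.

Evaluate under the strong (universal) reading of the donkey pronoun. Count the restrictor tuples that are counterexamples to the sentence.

9

"it" takes "a bug" as antecedent — a donkey pronoun bound across the clause boundary.
Strong reading: for every (p,b) with found(p,b), fixed(p,b) ∧ documented(p,b).
Restrictor pairs: (P1,B7) ✗  (P1,B8) ✗  (P2,B1) ✗  (P2,B6) ✗  (P2,B8) ✗  (P3,B1) ✗  (P3,B3) ✗  (P3,B4) ✗  (P3,B7) ✗
Counterexamples (restrictor pairs failing the scope): 9.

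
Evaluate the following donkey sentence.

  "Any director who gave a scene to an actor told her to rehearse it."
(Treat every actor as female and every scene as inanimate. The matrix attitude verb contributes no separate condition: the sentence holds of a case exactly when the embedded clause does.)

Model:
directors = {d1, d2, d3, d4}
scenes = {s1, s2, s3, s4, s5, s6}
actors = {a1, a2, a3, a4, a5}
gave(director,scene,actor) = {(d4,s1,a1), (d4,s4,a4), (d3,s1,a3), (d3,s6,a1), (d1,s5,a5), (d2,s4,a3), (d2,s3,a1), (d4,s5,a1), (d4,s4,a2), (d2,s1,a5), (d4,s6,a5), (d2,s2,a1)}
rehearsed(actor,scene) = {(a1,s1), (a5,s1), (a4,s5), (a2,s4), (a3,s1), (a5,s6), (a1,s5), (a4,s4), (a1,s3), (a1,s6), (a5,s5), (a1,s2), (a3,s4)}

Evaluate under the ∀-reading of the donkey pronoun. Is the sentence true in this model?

True

"her" takes "an actor" as antecedent and "it" takes "a scene"; both are donkey pronouns co-varying with the restrictor.
Strong reading: for every (d,s,a) with gave(d,s,a), rehearsed(a,s).
Restrictor triples: (d1,s5,a5)→rehearsed(a5,s5) ✓  (d2,s1,a5)→rehearsed(a5,s1) ✓  (d2,s2,a1)→rehearsed(a1,s2) ✓  (d2,s3,a1)→rehearsed(a1,s3) ✓  (d2,s4,a3)→rehearsed(a3,s4) ✓  (d3,s1,a3)→rehearsed(a3,s1) ✓  (d3,s6,a1)→rehearsed(a1,s6) ✓  (d4,s1,a1)→rehearsed(a1,s1) ✓  (d4,s4,a2)→rehearsed(a2,s4) ✓  (d4,s4,a4)→rehearsed(a4,s4) ✓  (d4,s5,a1)→rehearsed(a1,s5) ✓  (d4,s6,a5)→rehearsed(a5,s6) ✓
Every restrictor triple satisfies the scope.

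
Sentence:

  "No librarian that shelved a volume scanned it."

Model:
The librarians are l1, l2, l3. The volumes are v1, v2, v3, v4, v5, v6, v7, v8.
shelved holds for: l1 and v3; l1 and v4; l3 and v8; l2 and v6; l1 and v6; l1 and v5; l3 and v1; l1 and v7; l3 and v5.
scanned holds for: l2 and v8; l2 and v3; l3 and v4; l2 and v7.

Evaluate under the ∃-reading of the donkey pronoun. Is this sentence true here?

True

"it" takes "a volume" as antecedent — a donkey pronoun bound across the clause boundary.
Truth condition: for no (l,v) with shelved(l,v) does scanned(l,v) hold.
Restrictor pairs — does the scope hold? (l1,v3):fails  (l1,v4):fails  (l1,v5):fails  (l1,v6):fails  (l1,v7):fails  (l2,v6):fails  (l3,v1):fails  (l3,v5):fails  (l3,v8):fails
Scope holds for no restrictor pair, so the sentence is true.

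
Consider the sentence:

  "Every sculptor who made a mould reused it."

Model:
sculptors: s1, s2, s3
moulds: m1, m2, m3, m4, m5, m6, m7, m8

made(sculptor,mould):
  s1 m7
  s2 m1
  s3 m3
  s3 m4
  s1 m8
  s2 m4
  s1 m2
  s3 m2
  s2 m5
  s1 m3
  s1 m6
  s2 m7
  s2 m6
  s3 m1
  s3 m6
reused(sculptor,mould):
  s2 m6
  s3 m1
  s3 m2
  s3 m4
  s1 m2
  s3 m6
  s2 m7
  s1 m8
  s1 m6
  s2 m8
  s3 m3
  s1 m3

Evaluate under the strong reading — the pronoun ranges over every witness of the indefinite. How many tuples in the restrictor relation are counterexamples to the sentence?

4

"it" takes "a mould" as antecedent — a donkey pronoun bound across the clause boundary.
Strong reading: for every (s,m) with made(s,m), reused(s,m).
Restrictor pairs: (s1,m2) ✓  (s1,m3) ✓  (s1,m6) ✓  (s1,m7) ✗  (s1,m8) ✓  (s2,m1) ✗  (s2,m4) ✗  (s2,m5) ✗  (s2,m6) ✓  (s2,m7) ✓  (s3,m1) ✓  (s3,m2) ✓  (s3,m3) ✓  (s3,m4) ✓  (s3,m6) ✓
Counterexamples (restrictor pairs failing the scope): 4.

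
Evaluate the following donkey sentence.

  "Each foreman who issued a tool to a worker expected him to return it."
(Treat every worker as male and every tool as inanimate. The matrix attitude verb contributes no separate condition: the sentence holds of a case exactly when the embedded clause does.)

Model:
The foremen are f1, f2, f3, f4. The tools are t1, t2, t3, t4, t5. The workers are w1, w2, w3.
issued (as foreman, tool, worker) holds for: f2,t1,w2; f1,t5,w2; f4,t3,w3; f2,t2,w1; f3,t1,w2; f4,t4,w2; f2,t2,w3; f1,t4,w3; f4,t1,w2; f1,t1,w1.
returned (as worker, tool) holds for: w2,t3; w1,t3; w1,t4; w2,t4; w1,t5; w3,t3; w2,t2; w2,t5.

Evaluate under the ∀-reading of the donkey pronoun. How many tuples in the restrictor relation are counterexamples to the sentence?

7

"him" takes "a worker" as antecedent and "it" takes "a tool"; both are donkey pronouns co-varying with the restrictor.
Strong reading: for every (f,t,w) with issued(f,t,w), returned(w,t).
Restrictor triples: (f1,t1,w1)→returned(w1,t1) ✗  (f1,t4,w3)→returned(w3,t4) ✗  (f1,t5,w2)→returned(w2,t5) ✓  (f2,t1,w2)→returned(w2,t1) ✗  (f2,t2,w1)→returned(w1,t2) ✗  (f2,t2,w3)→returned(w3,t2) ✗  (f3,t1,w2)→returned(w2,t1) ✗  (f4,t1,w2)→returned(w2,t1) ✗  (f4,t3,w3)→returned(w3,t3) ✓  (f4,t4,w2)→returned(w2,t4) ✓
Counterexamples (restrictor triples failing the scope): 7.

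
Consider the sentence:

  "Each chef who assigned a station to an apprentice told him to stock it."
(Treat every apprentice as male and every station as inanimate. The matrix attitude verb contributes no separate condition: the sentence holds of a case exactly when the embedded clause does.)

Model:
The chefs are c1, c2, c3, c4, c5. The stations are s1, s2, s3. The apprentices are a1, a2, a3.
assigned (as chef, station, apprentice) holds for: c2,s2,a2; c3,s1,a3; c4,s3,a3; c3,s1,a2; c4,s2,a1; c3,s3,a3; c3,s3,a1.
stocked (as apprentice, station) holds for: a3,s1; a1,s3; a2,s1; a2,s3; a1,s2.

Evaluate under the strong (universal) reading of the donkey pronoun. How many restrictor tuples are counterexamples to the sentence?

"him" takes "an apprentice" as antecedent and "it" takes "a station"; both are donkey pronouns co-varying with the restrictor.
Strong reading: for every (c,s,a) with assigned(c,s,a), stocked(a,s).
Restrictor triples: (c2,s2,a2)→stocked(a2,s2) ✗  (c3,s1,a2)→stocked(a2,s1) ✓  (c3,s1,a3)→stocked(a3,s1) ✓  (c3,s3,a1)→stocked(a1,s3) ✓  (c3,s3,a3)→stocked(a3,s3) ✗  (c4,s2,a1)→stocked(a1,s2) ✓  (c4,s3,a3)→stocked(a3,s3) ✗
Counterexamples (restrictor triples failing the scope): 3.

3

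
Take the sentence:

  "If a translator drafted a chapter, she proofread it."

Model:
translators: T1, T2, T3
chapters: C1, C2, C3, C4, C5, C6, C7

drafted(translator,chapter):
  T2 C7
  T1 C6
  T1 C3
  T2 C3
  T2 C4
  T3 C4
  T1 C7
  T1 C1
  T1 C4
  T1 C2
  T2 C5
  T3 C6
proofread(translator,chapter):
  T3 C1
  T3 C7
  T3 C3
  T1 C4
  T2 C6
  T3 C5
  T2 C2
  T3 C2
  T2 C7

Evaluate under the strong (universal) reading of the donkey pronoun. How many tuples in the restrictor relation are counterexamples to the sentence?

"it" takes "a chapter" as antecedent — a donkey pronoun bound across the clause boundary.
Strong reading: for every (t,c) with drafted(t,c), proofread(t,c).
Restrictor pairs: (T1,C1) ✗  (T1,C2) ✗  (T1,C3) ✗  (T1,C4) ✓  (T1,C6) ✗  (T1,C7) ✗  (T2,C3) ✗  (T2,C4) ✗  (T2,C5) ✗  (T2,C7) ✓  (T3,C4) ✗  (T3,C6) ✗
Counterexamples (restrictor pairs failing the scope): 10.

10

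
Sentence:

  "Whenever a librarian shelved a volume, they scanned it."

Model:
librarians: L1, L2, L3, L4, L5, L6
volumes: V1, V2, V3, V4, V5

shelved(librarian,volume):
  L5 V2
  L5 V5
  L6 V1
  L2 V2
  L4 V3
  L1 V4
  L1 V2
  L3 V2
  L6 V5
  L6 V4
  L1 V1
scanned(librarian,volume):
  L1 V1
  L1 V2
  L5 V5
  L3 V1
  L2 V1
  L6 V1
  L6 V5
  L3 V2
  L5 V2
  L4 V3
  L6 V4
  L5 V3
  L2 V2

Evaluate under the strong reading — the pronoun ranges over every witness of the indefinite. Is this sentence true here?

False

"it" takes "a volume" as antecedent — a donkey pronoun bound across the clause boundary.
Strong reading: for every (l,v) with shelved(l,v), scanned(l,v).
Restrictor pairs: (L1,V1) ✓  (L1,V2) ✓  (L1,V4) ✗  (L2,V2) ✓  (L3,V2) ✓  (L4,V3) ✓  (L5,V2) ✓  (L5,V5) ✓  (L6,V1) ✓  (L6,V4) ✓  (L6,V5) ✓
Counterexample: (L1,V4) is in shelved but fails the scope.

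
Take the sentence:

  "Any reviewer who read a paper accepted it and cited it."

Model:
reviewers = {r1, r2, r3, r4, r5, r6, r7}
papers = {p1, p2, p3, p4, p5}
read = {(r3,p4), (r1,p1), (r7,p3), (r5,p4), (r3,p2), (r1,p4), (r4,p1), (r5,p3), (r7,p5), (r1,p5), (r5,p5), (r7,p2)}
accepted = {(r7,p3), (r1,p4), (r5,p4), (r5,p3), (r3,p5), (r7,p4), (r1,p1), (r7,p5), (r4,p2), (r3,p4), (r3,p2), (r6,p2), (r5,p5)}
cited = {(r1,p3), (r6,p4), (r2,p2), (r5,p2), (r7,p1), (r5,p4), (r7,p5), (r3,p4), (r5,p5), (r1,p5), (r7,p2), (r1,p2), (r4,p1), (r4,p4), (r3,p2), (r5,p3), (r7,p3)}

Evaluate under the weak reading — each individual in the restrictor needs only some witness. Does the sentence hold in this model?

"it" takes "a paper" as antecedent — a donkey pronoun bound across the clause boundary.
Weak reading: every reviewer r with some read-paper has at least one read-paper p such that accepted(r,p) ∧ cited(r,p).
Per reviewer: r1:✗  r3:✓  r4:✗  r5:✓  r7:✓
r1 has no witness among its read-papers.

False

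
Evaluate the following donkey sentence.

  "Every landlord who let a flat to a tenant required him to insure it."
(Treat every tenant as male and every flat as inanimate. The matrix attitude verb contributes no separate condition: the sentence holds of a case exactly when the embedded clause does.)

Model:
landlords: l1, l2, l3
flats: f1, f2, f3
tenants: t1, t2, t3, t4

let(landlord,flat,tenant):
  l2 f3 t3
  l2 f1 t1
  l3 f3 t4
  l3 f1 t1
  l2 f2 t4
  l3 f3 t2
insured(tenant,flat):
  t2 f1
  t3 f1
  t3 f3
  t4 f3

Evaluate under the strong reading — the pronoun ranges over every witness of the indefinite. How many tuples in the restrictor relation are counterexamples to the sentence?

"him" takes "a tenant" as antecedent and "it" takes "a flat"; both are donkey pronouns co-varying with the restrictor.
Strong reading: for every (l,f,t) with let(l,f,t), insured(t,f).
Restrictor triples: (l2,f1,t1)→insured(t1,f1) ✗  (l2,f2,t4)→insured(t4,f2) ✗  (l2,f3,t3)→insured(t3,f3) ✓  (l3,f1,t1)→insured(t1,f1) ✗  (l3,f3,t2)→insured(t2,f3) ✗  (l3,f3,t4)→insured(t4,f3) ✓
Counterexamples (restrictor triples failing the scope): 4.

4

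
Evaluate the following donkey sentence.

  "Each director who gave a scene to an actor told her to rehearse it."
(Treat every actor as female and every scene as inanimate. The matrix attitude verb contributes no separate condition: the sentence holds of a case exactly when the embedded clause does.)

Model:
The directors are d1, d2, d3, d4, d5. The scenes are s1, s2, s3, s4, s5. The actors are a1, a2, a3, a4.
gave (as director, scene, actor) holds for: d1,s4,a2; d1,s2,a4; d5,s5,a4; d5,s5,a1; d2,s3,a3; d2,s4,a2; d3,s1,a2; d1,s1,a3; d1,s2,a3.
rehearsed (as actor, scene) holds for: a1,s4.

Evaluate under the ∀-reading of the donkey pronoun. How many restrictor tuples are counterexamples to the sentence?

9

"her" takes "an actor" as antecedent and "it" takes "a scene"; both are donkey pronouns co-varying with the restrictor.
Strong reading: for every (d,s,a) with gave(d,s,a), rehearsed(a,s).
Restrictor triples: (d1,s1,a3)→rehearsed(a3,s1) ✗  (d1,s2,a3)→rehearsed(a3,s2) ✗  (d1,s2,a4)→rehearsed(a4,s2) ✗  (d1,s4,a2)→rehearsed(a2,s4) ✗  (d2,s3,a3)→rehearsed(a3,s3) ✗  (d2,s4,a2)→rehearsed(a2,s4) ✗  (d3,s1,a2)→rehearsed(a2,s1) ✗  (d5,s5,a1)→rehearsed(a1,s5) ✗  (d5,s5,a4)→rehearsed(a4,s5) ✗
Counterexamples (restrictor triples failing the scope): 9.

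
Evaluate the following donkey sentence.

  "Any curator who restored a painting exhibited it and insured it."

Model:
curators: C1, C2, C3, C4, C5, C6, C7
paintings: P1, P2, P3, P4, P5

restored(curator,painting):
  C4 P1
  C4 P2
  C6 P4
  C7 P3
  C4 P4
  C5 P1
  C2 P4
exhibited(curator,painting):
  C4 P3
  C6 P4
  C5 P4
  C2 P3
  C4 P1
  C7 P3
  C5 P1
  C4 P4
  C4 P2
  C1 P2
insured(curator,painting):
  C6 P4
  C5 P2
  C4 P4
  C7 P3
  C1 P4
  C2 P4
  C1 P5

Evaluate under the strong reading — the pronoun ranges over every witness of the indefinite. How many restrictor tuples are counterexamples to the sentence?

"it" takes "a painting" as antecedent — a donkey pronoun bound across the clause boundary.
Strong reading: for every (c,p) with restored(c,p), exhibited(c,p) ∧ insured(c,p).
Restrictor pairs: (C2,P4) ✗  (C4,P1) ✗  (C4,P2) ✗  (C4,P4) ✓  (C5,P1) ✗  (C6,P4) ✓  (C7,P3) ✓
Counterexamples (restrictor pairs failing the scope): 4.

4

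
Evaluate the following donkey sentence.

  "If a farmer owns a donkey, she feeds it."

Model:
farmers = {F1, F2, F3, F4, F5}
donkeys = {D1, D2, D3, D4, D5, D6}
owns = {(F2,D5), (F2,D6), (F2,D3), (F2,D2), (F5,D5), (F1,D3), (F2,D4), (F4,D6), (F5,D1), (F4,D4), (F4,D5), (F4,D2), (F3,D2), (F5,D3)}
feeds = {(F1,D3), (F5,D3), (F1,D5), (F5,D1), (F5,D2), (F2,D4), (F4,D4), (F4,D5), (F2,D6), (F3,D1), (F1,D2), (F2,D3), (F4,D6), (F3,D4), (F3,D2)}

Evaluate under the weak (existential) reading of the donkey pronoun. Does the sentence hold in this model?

"it" takes "a donkey" as antecedent — a donkey pronoun bound across the clause boundary.
Weak reading: every farmer f with some owns-donkey has at least one owns-donkey d such that feeds(f,d).
Per farmer: F1:✓  F2:✓  F3:✓  F4:✓  F5:✓
Every farmer in the restrictor has a witness.

True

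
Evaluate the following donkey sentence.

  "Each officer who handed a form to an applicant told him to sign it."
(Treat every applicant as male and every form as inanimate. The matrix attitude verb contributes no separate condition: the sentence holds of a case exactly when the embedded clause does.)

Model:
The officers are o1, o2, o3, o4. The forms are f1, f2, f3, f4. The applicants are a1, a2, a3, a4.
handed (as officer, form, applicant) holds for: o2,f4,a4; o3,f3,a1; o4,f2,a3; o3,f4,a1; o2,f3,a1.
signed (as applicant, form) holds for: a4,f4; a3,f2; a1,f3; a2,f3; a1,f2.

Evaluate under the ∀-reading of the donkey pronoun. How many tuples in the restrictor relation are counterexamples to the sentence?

1

"him" takes "an applicant" as antecedent and "it" takes "a form"; both are donkey pronouns co-varying with the restrictor.
Strong reading: for every (o,f,a) with handed(o,f,a), signed(a,f).
Restrictor triples: (o2,f3,a1)→signed(a1,f3) ✓  (o2,f4,a4)→signed(a4,f4) ✓  (o3,f3,a1)→signed(a1,f3) ✓  (o3,f4,a1)→signed(a1,f4) ✗  (o4,f2,a3)→signed(a3,f2) ✓
Counterexamples (restrictor triples failing the scope): 1.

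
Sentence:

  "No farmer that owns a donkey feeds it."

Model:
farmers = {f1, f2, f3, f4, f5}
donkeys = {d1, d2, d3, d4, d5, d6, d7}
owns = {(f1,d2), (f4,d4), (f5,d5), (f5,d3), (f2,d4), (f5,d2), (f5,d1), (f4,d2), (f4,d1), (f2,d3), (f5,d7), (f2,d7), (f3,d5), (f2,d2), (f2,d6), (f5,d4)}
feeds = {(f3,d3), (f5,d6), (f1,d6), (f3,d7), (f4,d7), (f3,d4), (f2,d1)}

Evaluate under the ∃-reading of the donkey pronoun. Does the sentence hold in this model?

"it" takes "a donkey" as antecedent — a donkey pronoun bound across the clause boundary.
Truth condition: for no (f,d) with owns(f,d) does feeds(f,d) hold.
Restrictor pairs — does the scope hold? (f1,d2):fails  (f2,d2):fails  (f2,d3):fails  (f2,d4):fails  (f2,d6):fails  (f2,d7):fails  (f3,d5):fails  (f4,d1):fails  (f4,d2):fails  (f4,d4):fails  (f5,d1):fails  (f5,d2):fails  (f5,d3):fails  (f5,d4):fails  (f5,d5):fails  (f5,d7):fails
Scope holds for no restrictor pair, so the sentence is true.

True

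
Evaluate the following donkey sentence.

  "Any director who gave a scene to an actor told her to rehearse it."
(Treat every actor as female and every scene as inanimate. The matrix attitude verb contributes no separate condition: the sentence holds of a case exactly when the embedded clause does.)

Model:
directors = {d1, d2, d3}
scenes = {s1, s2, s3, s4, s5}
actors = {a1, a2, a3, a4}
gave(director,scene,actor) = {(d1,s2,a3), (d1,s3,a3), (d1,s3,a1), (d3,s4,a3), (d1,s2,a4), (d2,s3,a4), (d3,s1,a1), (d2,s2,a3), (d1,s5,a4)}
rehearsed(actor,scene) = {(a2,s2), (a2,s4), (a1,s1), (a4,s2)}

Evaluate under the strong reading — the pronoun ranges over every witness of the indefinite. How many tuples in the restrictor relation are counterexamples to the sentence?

7

"her" takes "an actor" as antecedent and "it" takes "a scene"; both are donkey pronouns co-varying with the restrictor.
Strong reading: for every (d,s,a) with gave(d,s,a), rehearsed(a,s).
Restrictor triples: (d1,s2,a3)→rehearsed(a3,s2) ✗  (d1,s2,a4)→rehearsed(a4,s2) ✓  (d1,s3,a1)→rehearsed(a1,s3) ✗  (d1,s3,a3)→rehearsed(a3,s3) ✗  (d1,s5,a4)→rehearsed(a4,s5) ✗  (d2,s2,a3)→rehearsed(a3,s2) ✗  (d2,s3,a4)→rehearsed(a4,s3) ✗  (d3,s1,a1)→rehearsed(a1,s1) ✓  (d3,s4,a3)→rehearsed(a3,s4) ✗
Counterexamples (restrictor triples failing the scope): 7.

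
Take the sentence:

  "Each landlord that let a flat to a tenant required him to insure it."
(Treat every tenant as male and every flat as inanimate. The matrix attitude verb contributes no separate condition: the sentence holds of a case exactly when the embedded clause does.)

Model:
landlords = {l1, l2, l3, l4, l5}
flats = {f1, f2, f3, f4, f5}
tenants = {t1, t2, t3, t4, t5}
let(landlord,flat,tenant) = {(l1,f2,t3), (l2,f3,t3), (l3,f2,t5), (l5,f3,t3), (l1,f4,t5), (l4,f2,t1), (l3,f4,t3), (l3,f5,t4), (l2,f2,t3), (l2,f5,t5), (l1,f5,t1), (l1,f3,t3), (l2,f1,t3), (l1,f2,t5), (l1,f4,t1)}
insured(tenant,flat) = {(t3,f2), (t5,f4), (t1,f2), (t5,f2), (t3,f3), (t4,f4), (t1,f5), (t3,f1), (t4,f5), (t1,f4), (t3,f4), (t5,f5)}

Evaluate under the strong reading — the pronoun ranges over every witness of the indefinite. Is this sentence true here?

True

"him" takes "a tenant" as antecedent and "it" takes "a flat"; both are donkey pronouns co-varying with the restrictor.
Strong reading: for every (l,f,t) with let(l,f,t), insured(t,f).
Restrictor triples: (l1,f2,t3)→insured(t3,f2) ✓  (l1,f2,t5)→insured(t5,f2) ✓  (l1,f3,t3)→insured(t3,f3) ✓  (l1,f4,t1)→insured(t1,f4) ✓  (l1,f4,t5)→insured(t5,f4) ✓  (l1,f5,t1)→insured(t1,f5) ✓  (l2,f1,t3)→insured(t3,f1) ✓  (l2,f2,t3)→insured(t3,f2) ✓  (l2,f3,t3)→insured(t3,f3) ✓  (l2,f5,t5)→insured(t5,f5) ✓  (l3,f2,t5)→insured(t5,f2) ✓  (l3,f4,t3)→insured(t3,f4) ✓  (l3,f5,t4)→insured(t4,f5) ✓  (l4,f2,t1)→insured(t1,f2) ✓  (l5,f3,t3)→insured(t3,f3) ✓
Every restrictor triple satisfies the scope.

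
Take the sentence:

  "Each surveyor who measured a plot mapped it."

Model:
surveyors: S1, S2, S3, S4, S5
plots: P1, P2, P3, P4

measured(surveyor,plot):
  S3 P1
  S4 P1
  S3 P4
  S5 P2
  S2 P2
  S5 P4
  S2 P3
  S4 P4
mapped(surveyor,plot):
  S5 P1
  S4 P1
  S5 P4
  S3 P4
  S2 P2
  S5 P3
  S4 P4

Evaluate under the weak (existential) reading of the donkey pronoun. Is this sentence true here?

True

"it" takes "a plot" as antecedent — a donkey pronoun bound across the clause boundary.
Weak reading: every surveyor s with some measured-plot has at least one measured-plot p such that mapped(s,p).
Per surveyor: S2:✓  S3:✓  S4:✓  S5:✓
Every surveyor in the restrictor has a witness.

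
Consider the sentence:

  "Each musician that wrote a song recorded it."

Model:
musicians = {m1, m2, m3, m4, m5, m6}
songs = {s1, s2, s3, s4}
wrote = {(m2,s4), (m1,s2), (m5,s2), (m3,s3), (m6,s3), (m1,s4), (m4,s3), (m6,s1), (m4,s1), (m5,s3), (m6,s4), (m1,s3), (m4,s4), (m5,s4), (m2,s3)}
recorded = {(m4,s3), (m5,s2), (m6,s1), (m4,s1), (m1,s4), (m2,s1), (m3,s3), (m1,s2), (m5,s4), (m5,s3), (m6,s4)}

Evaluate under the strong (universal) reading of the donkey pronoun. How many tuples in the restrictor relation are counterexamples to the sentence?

5

"it" takes "a song" as antecedent — a donkey pronoun bound across the clause boundary.
Strong reading: for every (m,s) with wrote(m,s), recorded(m,s).
Restrictor pairs: (m1,s2) ✓  (m1,s3) ✗  (m1,s4) ✓  (m2,s3) ✗  (m2,s4) ✗  (m3,s3) ✓  (m4,s1) ✓  (m4,s3) ✓  (m4,s4) ✗  (m5,s2) ✓  (m5,s3) ✓  (m5,s4) ✓  (m6,s1) ✓  (m6,s3) ✗  (m6,s4) ✓
Counterexamples (restrictor pairs failing the scope): 5.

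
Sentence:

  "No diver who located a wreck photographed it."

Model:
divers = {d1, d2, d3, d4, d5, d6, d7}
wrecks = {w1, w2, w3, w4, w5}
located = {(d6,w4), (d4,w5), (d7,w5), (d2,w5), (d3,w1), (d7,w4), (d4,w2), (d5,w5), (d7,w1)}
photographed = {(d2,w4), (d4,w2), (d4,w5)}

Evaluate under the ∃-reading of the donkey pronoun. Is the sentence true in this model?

False

"it" takes "a wreck" as antecedent — a donkey pronoun bound across the clause boundary.
Truth condition: for no (d,w) with located(d,w) does photographed(d,w) hold.
Restrictor pairs — does the scope hold? (d2,w5):fails  (d3,w1):fails  (d4,w2):holds  (d4,w5):holds  (d5,w5):fails  (d6,w4):fails  (d7,w1):fails  (d7,w4):fails  (d7,w5):fails
Scope holds for 2 pair(s), so the sentence is false.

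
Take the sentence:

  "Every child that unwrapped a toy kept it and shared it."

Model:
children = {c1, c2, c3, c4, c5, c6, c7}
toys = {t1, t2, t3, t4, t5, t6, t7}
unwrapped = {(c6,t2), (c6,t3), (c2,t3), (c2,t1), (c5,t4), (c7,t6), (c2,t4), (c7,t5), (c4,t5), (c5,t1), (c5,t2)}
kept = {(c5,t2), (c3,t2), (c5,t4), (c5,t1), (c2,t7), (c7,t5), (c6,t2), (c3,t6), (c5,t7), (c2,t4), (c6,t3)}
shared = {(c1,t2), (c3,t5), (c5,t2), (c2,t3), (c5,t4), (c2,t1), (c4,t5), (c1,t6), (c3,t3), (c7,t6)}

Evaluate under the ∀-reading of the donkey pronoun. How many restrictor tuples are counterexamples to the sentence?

"it" takes "a toy" as antecedent — a donkey pronoun bound across the clause boundary.
Strong reading: for every (c,t) with unwrapped(c,t), kept(c,t) ∧ shared(c,t).
Restrictor pairs: (c2,t1) ✗  (c2,t3) ✗  (c2,t4) ✗  (c4,t5) ✗  (c5,t1) ✗  (c5,t2) ✓  (c5,t4) ✓  (c6,t2) ✗  (c6,t3) ✗  (c7,t5) ✗  (c7,t6) ✗
Counterexamples (restrictor pairs failing the scope): 9.

9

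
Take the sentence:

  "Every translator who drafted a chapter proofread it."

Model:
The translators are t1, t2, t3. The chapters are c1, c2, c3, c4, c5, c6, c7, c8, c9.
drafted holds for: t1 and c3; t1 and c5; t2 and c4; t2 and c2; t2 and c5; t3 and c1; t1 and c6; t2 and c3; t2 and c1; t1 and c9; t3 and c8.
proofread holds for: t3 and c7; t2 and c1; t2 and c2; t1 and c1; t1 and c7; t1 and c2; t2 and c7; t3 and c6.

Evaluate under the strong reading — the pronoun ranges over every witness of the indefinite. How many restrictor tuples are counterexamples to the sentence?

"it" takes "a chapter" as antecedent — a donkey pronoun bound across the clause boundary.
Strong reading: for every (t,c) with drafted(t,c), proofread(t,c).
Restrictor pairs: (t1,c3) ✗  (t1,c5) ✗  (t1,c6) ✗  (t1,c9) ✗  (t2,c1) ✓  (t2,c2) ✓  (t2,c3) ✗  (t2,c4) ✗  (t2,c5) ✗  (t3,c1) ✗  (t3,c8) ✗
Counterexamples (restrictor pairs failing the scope): 9.

9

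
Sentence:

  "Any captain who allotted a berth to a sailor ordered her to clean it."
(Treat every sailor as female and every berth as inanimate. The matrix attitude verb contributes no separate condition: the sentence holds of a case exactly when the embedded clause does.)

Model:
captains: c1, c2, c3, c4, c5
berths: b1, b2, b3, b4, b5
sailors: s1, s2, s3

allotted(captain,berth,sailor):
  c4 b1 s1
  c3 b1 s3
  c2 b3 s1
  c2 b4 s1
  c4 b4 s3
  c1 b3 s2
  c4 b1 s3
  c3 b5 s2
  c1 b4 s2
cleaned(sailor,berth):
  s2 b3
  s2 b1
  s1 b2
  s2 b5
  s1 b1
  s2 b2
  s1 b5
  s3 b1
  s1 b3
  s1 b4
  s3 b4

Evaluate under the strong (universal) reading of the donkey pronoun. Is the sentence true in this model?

"her" takes "a sailor" as antecedent and "it" takes "a berth"; both are donkey pronouns co-varying with the restrictor.
Strong reading: for every (c,b,s) with allotted(c,b,s), cleaned(s,b).
Restrictor triples: (c1,b3,s2)→cleaned(s2,b3) ✓  (c1,b4,s2)→cleaned(s2,b4) ✗  (c2,b3,s1)→cleaned(s1,b3) ✓  (c2,b4,s1)→cleaned(s1,b4) ✓  (c3,b1,s3)→cleaned(s3,b1) ✓  (c3,b5,s2)→cleaned(s2,b5) ✓  (c4,b1,s1)→cleaned(s1,b1) ✓  (c4,b1,s3)→cleaned(s3,b1) ✓  (c4,b4,s3)→cleaned(s3,b4) ✓
Counterexample: (c1,b4,s2) — cleaned(s2,b4) does not hold.

False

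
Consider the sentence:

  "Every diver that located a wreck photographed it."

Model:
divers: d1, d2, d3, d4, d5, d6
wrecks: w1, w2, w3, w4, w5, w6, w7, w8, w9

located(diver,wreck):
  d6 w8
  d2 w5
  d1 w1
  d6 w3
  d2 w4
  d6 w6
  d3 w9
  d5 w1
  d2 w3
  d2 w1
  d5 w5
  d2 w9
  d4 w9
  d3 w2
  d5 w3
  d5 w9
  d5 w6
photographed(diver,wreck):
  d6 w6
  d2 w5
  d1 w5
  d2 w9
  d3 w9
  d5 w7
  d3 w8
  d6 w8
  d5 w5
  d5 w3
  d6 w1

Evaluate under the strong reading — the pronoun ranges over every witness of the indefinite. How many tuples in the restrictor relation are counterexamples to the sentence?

10

"it" takes "a wreck" as antecedent — a donkey pronoun bound across the clause boundary.
Strong reading: for every (d,w) with located(d,w), photographed(d,w).
Restrictor pairs: (d1,w1) ✗  (d2,w1) ✗  (d2,w3) ✗  (d2,w4) ✗  (d2,w5) ✓  (d2,w9) ✓  (d3,w2) ✗  (d3,w9) ✓  (d4,w9) ✗  (d5,w1) ✗  (d5,w3) ✓  (d5,w5) ✓  (d5,w6) ✗  (d5,w9) ✗  (d6,w3) ✗  (d6,w6) ✓  (d6,w8) ✓
Counterexamples (restrictor pairs failing the scope): 10.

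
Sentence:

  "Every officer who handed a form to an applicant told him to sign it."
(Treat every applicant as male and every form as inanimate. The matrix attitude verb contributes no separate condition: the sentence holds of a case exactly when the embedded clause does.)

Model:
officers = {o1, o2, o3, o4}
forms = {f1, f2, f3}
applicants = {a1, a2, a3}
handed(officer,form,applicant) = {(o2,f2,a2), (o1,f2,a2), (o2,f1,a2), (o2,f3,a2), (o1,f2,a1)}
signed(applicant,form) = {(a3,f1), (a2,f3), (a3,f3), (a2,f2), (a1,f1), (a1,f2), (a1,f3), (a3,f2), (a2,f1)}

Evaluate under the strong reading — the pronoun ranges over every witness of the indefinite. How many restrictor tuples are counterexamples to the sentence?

"him" takes "an applicant" as antecedent and "it" takes "a form"; both are donkey pronouns co-varying with the restrictor.
Strong reading: for every (o,f,a) with handed(o,f,a), signed(a,f).
Restrictor triples: (o1,f2,a1)→signed(a1,f2) ✓  (o1,f2,a2)→signed(a2,f2) ✓  (o2,f1,a2)→signed(a2,f1) ✓  (o2,f2,a2)→signed(a2,f2) ✓  (o2,f3,a2)→signed(a2,f3) ✓
Counterexamples (restrictor triples failing the scope): 0.

0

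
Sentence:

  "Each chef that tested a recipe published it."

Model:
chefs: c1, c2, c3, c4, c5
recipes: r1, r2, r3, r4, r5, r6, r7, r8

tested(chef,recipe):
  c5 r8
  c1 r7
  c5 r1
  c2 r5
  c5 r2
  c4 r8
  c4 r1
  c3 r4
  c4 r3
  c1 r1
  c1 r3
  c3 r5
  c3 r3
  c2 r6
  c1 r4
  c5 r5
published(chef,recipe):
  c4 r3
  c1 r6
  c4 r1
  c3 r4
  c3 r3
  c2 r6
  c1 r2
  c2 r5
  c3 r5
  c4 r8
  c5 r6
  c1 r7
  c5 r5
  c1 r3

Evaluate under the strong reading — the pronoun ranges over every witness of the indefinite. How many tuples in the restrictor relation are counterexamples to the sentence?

"it" takes "a recipe" as antecedent — a donkey pronoun bound across the clause boundary.
Strong reading: for every (c,r) with tested(c,r), published(c,r).
Restrictor pairs: (c1,r1) ✗  (c1,r3) ✓  (c1,r4) ✗  (c1,r7) ✓  (c2,r5) ✓  (c2,r6) ✓  (c3,r3) ✓  (c3,r4) ✓  (c3,r5) ✓  (c4,r1) ✓  (c4,r3) ✓  (c4,r8) ✓  (c5,r1) ✗  (c5,r2) ✗  (c5,r5) ✓  (c5,r8) ✗
Counterexamples (restrictor pairs failing the scope): 5.

5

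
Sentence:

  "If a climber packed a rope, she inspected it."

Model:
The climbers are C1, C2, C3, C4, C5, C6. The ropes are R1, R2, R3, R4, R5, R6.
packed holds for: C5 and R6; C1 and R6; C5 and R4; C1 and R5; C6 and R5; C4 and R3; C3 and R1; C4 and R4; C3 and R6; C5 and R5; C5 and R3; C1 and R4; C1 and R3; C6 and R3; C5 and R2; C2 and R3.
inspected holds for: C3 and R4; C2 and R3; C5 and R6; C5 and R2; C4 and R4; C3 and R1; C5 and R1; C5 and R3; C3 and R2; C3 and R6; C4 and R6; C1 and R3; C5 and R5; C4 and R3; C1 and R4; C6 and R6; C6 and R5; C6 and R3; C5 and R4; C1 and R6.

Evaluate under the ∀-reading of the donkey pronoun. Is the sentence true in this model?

"it" takes "a rope" as antecedent — a donkey pronoun bound across the clause boundary.
Strong reading: for every (c,r) with packed(c,r), inspected(c,r).
Restrictor pairs: (C1,R3) ✓  (C1,R4) ✓  (C1,R5) ✗  (C1,R6) ✓  (C2,R3) ✓  (C3,R1) ✓  (C3,R6) ✓  (C4,R3) ✓  (C4,R4) ✓  (C5,R2) ✓  (C5,R3) ✓  (C5,R4) ✓  (C5,R5) ✓  (C5,R6) ✓  (C6,R3) ✓  (C6,R5) ✓
Counterexample: (C1,R5) is in packed but fails the scope.

False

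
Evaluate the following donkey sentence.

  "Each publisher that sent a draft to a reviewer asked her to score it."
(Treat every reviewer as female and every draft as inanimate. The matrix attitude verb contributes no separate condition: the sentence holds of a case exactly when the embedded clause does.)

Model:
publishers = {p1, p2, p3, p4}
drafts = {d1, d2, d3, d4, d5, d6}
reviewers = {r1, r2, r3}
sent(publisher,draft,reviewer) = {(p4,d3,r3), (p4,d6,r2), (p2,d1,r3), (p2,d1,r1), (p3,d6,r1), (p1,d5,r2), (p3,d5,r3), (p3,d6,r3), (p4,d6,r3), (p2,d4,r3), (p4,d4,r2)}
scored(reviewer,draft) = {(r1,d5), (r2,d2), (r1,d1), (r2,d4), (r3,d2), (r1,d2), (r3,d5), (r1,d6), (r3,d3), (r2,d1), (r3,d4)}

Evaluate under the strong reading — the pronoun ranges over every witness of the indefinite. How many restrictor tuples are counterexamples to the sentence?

"her" takes "a reviewer" as antecedent and "it" takes "a draft"; both are donkey pronouns co-varying with the restrictor.
Strong reading: for every (p,d,r) with sent(p,d,r), scored(r,d).
Restrictor triples: (p1,d5,r2)→scored(r2,d5) ✗  (p2,d1,r1)→scored(r1,d1) ✓  (p2,d1,r3)→scored(r3,d1) ✗  (p2,d4,r3)→scored(r3,d4) ✓  (p3,d5,r3)→scored(r3,d5) ✓  (p3,d6,r1)→scored(r1,d6) ✓  (p3,d6,r3)→scored(r3,d6) ✗  (p4,d3,r3)→scored(r3,d3) ✓  (p4,d4,r2)→scored(r2,d4) ✓  (p4,d6,r2)→scored(r2,d6) ✗  (p4,d6,r3)→scored(r3,d6) ✗
Counterexamples (restrictor triples failing the scope): 5.

5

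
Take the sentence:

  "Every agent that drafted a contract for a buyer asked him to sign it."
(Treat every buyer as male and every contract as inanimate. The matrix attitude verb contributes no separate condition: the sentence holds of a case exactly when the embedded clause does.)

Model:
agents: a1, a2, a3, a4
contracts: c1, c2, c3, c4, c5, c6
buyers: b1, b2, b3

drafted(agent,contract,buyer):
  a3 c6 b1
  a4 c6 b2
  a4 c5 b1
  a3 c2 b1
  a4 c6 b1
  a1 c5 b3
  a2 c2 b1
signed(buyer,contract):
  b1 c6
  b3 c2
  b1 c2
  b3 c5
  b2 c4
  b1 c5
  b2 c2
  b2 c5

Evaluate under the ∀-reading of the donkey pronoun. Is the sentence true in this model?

False

"him" takes "a buyer" as antecedent and "it" takes "a contract"; both are donkey pronouns co-varying with the restrictor.
Strong reading: for every (a,c,b) with drafted(a,c,b), signed(b,c).
Restrictor triples: (a1,c5,b3)→signed(b3,c5) ✓  (a2,c2,b1)→signed(b1,c2) ✓  (a3,c2,b1)→signed(b1,c2) ✓  (a3,c6,b1)→signed(b1,c6) ✓  (a4,c5,b1)→signed(b1,c5) ✓  (a4,c6,b1)→signed(b1,c6) ✓  (a4,c6,b2)→signed(b2,c6) ✗
Counterexample: (a4,c6,b2) — signed(b2,c6) does not hold.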